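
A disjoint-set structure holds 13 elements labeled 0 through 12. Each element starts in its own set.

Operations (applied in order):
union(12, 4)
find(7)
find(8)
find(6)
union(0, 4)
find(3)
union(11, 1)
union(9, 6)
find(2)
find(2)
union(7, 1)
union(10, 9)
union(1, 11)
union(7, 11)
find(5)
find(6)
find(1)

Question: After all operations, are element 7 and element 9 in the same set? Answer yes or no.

Answer: no

Derivation:
Step 1: union(12, 4) -> merged; set of 12 now {4, 12}
Step 2: find(7) -> no change; set of 7 is {7}
Step 3: find(8) -> no change; set of 8 is {8}
Step 4: find(6) -> no change; set of 6 is {6}
Step 5: union(0, 4) -> merged; set of 0 now {0, 4, 12}
Step 6: find(3) -> no change; set of 3 is {3}
Step 7: union(11, 1) -> merged; set of 11 now {1, 11}
Step 8: union(9, 6) -> merged; set of 9 now {6, 9}
Step 9: find(2) -> no change; set of 2 is {2}
Step 10: find(2) -> no change; set of 2 is {2}
Step 11: union(7, 1) -> merged; set of 7 now {1, 7, 11}
Step 12: union(10, 9) -> merged; set of 10 now {6, 9, 10}
Step 13: union(1, 11) -> already same set; set of 1 now {1, 7, 11}
Step 14: union(7, 11) -> already same set; set of 7 now {1, 7, 11}
Step 15: find(5) -> no change; set of 5 is {5}
Step 16: find(6) -> no change; set of 6 is {6, 9, 10}
Step 17: find(1) -> no change; set of 1 is {1, 7, 11}
Set of 7: {1, 7, 11}; 9 is not a member.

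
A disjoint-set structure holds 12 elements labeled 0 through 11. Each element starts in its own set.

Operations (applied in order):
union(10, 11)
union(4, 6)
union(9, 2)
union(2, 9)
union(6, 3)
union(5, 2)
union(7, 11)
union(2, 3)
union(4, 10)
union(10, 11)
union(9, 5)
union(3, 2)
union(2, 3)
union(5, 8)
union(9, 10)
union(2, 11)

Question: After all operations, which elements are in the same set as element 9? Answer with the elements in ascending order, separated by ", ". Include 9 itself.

Answer: 2, 3, 4, 5, 6, 7, 8, 9, 10, 11

Derivation:
Step 1: union(10, 11) -> merged; set of 10 now {10, 11}
Step 2: union(4, 6) -> merged; set of 4 now {4, 6}
Step 3: union(9, 2) -> merged; set of 9 now {2, 9}
Step 4: union(2, 9) -> already same set; set of 2 now {2, 9}
Step 5: union(6, 3) -> merged; set of 6 now {3, 4, 6}
Step 6: union(5, 2) -> merged; set of 5 now {2, 5, 9}
Step 7: union(7, 11) -> merged; set of 7 now {7, 10, 11}
Step 8: union(2, 3) -> merged; set of 2 now {2, 3, 4, 5, 6, 9}
Step 9: union(4, 10) -> merged; set of 4 now {2, 3, 4, 5, 6, 7, 9, 10, 11}
Step 10: union(10, 11) -> already same set; set of 10 now {2, 3, 4, 5, 6, 7, 9, 10, 11}
Step 11: union(9, 5) -> already same set; set of 9 now {2, 3, 4, 5, 6, 7, 9, 10, 11}
Step 12: union(3, 2) -> already same set; set of 3 now {2, 3, 4, 5, 6, 7, 9, 10, 11}
Step 13: union(2, 3) -> already same set; set of 2 now {2, 3, 4, 5, 6, 7, 9, 10, 11}
Step 14: union(5, 8) -> merged; set of 5 now {2, 3, 4, 5, 6, 7, 8, 9, 10, 11}
Step 15: union(9, 10) -> already same set; set of 9 now {2, 3, 4, 5, 6, 7, 8, 9, 10, 11}
Step 16: union(2, 11) -> already same set; set of 2 now {2, 3, 4, 5, 6, 7, 8, 9, 10, 11}
Component of 9: {2, 3, 4, 5, 6, 7, 8, 9, 10, 11}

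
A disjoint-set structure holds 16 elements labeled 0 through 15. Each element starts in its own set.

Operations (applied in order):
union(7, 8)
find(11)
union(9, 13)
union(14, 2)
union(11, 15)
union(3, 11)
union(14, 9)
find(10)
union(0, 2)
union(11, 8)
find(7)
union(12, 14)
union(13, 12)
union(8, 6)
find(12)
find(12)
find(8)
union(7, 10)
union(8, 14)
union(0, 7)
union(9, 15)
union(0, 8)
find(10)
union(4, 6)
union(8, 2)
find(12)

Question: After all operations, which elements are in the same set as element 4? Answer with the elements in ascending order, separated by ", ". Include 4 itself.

Answer: 0, 2, 3, 4, 6, 7, 8, 9, 10, 11, 12, 13, 14, 15

Derivation:
Step 1: union(7, 8) -> merged; set of 7 now {7, 8}
Step 2: find(11) -> no change; set of 11 is {11}
Step 3: union(9, 13) -> merged; set of 9 now {9, 13}
Step 4: union(14, 2) -> merged; set of 14 now {2, 14}
Step 5: union(11, 15) -> merged; set of 11 now {11, 15}
Step 6: union(3, 11) -> merged; set of 3 now {3, 11, 15}
Step 7: union(14, 9) -> merged; set of 14 now {2, 9, 13, 14}
Step 8: find(10) -> no change; set of 10 is {10}
Step 9: union(0, 2) -> merged; set of 0 now {0, 2, 9, 13, 14}
Step 10: union(11, 8) -> merged; set of 11 now {3, 7, 8, 11, 15}
Step 11: find(7) -> no change; set of 7 is {3, 7, 8, 11, 15}
Step 12: union(12, 14) -> merged; set of 12 now {0, 2, 9, 12, 13, 14}
Step 13: union(13, 12) -> already same set; set of 13 now {0, 2, 9, 12, 13, 14}
Step 14: union(8, 6) -> merged; set of 8 now {3, 6, 7, 8, 11, 15}
Step 15: find(12) -> no change; set of 12 is {0, 2, 9, 12, 13, 14}
Step 16: find(12) -> no change; set of 12 is {0, 2, 9, 12, 13, 14}
Step 17: find(8) -> no change; set of 8 is {3, 6, 7, 8, 11, 15}
Step 18: union(7, 10) -> merged; set of 7 now {3, 6, 7, 8, 10, 11, 15}
Step 19: union(8, 14) -> merged; set of 8 now {0, 2, 3, 6, 7, 8, 9, 10, 11, 12, 13, 14, 15}
Step 20: union(0, 7) -> already same set; set of 0 now {0, 2, 3, 6, 7, 8, 9, 10, 11, 12, 13, 14, 15}
Step 21: union(9, 15) -> already same set; set of 9 now {0, 2, 3, 6, 7, 8, 9, 10, 11, 12, 13, 14, 15}
Step 22: union(0, 8) -> already same set; set of 0 now {0, 2, 3, 6, 7, 8, 9, 10, 11, 12, 13, 14, 15}
Step 23: find(10) -> no change; set of 10 is {0, 2, 3, 6, 7, 8, 9, 10, 11, 12, 13, 14, 15}
Step 24: union(4, 6) -> merged; set of 4 now {0, 2, 3, 4, 6, 7, 8, 9, 10, 11, 12, 13, 14, 15}
Step 25: union(8, 2) -> already same set; set of 8 now {0, 2, 3, 4, 6, 7, 8, 9, 10, 11, 12, 13, 14, 15}
Step 26: find(12) -> no change; set of 12 is {0, 2, 3, 4, 6, 7, 8, 9, 10, 11, 12, 13, 14, 15}
Component of 4: {0, 2, 3, 4, 6, 7, 8, 9, 10, 11, 12, 13, 14, 15}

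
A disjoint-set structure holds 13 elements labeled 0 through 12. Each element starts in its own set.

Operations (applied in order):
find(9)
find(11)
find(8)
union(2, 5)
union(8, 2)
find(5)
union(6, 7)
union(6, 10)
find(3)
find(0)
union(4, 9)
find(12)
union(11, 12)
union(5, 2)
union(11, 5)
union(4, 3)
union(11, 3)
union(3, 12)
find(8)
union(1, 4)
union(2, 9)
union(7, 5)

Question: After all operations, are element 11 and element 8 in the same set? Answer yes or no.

Answer: yes

Derivation:
Step 1: find(9) -> no change; set of 9 is {9}
Step 2: find(11) -> no change; set of 11 is {11}
Step 3: find(8) -> no change; set of 8 is {8}
Step 4: union(2, 5) -> merged; set of 2 now {2, 5}
Step 5: union(8, 2) -> merged; set of 8 now {2, 5, 8}
Step 6: find(5) -> no change; set of 5 is {2, 5, 8}
Step 7: union(6, 7) -> merged; set of 6 now {6, 7}
Step 8: union(6, 10) -> merged; set of 6 now {6, 7, 10}
Step 9: find(3) -> no change; set of 3 is {3}
Step 10: find(0) -> no change; set of 0 is {0}
Step 11: union(4, 9) -> merged; set of 4 now {4, 9}
Step 12: find(12) -> no change; set of 12 is {12}
Step 13: union(11, 12) -> merged; set of 11 now {11, 12}
Step 14: union(5, 2) -> already same set; set of 5 now {2, 5, 8}
Step 15: union(11, 5) -> merged; set of 11 now {2, 5, 8, 11, 12}
Step 16: union(4, 3) -> merged; set of 4 now {3, 4, 9}
Step 17: union(11, 3) -> merged; set of 11 now {2, 3, 4, 5, 8, 9, 11, 12}
Step 18: union(3, 12) -> already same set; set of 3 now {2, 3, 4, 5, 8, 9, 11, 12}
Step 19: find(8) -> no change; set of 8 is {2, 3, 4, 5, 8, 9, 11, 12}
Step 20: union(1, 4) -> merged; set of 1 now {1, 2, 3, 4, 5, 8, 9, 11, 12}
Step 21: union(2, 9) -> already same set; set of 2 now {1, 2, 3, 4, 5, 8, 9, 11, 12}
Step 22: union(7, 5) -> merged; set of 7 now {1, 2, 3, 4, 5, 6, 7, 8, 9, 10, 11, 12}
Set of 11: {1, 2, 3, 4, 5, 6, 7, 8, 9, 10, 11, 12}; 8 is a member.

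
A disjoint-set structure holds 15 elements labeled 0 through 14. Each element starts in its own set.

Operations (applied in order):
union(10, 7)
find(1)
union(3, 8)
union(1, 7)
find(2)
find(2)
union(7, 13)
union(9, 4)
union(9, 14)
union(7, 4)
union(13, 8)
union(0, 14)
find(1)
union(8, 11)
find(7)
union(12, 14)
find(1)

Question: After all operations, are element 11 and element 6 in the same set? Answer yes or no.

Answer: no

Derivation:
Step 1: union(10, 7) -> merged; set of 10 now {7, 10}
Step 2: find(1) -> no change; set of 1 is {1}
Step 3: union(3, 8) -> merged; set of 3 now {3, 8}
Step 4: union(1, 7) -> merged; set of 1 now {1, 7, 10}
Step 5: find(2) -> no change; set of 2 is {2}
Step 6: find(2) -> no change; set of 2 is {2}
Step 7: union(7, 13) -> merged; set of 7 now {1, 7, 10, 13}
Step 8: union(9, 4) -> merged; set of 9 now {4, 9}
Step 9: union(9, 14) -> merged; set of 9 now {4, 9, 14}
Step 10: union(7, 4) -> merged; set of 7 now {1, 4, 7, 9, 10, 13, 14}
Step 11: union(13, 8) -> merged; set of 13 now {1, 3, 4, 7, 8, 9, 10, 13, 14}
Step 12: union(0, 14) -> merged; set of 0 now {0, 1, 3, 4, 7, 8, 9, 10, 13, 14}
Step 13: find(1) -> no change; set of 1 is {0, 1, 3, 4, 7, 8, 9, 10, 13, 14}
Step 14: union(8, 11) -> merged; set of 8 now {0, 1, 3, 4, 7, 8, 9, 10, 11, 13, 14}
Step 15: find(7) -> no change; set of 7 is {0, 1, 3, 4, 7, 8, 9, 10, 11, 13, 14}
Step 16: union(12, 14) -> merged; set of 12 now {0, 1, 3, 4, 7, 8, 9, 10, 11, 12, 13, 14}
Step 17: find(1) -> no change; set of 1 is {0, 1, 3, 4, 7, 8, 9, 10, 11, 12, 13, 14}
Set of 11: {0, 1, 3, 4, 7, 8, 9, 10, 11, 12, 13, 14}; 6 is not a member.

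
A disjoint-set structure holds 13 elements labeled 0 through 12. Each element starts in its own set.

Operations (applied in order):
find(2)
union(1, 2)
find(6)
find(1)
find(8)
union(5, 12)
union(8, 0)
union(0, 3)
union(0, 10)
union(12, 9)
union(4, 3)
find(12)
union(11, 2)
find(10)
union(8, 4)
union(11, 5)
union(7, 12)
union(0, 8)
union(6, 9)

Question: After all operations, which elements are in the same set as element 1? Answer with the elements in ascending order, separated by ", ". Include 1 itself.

Answer: 1, 2, 5, 6, 7, 9, 11, 12

Derivation:
Step 1: find(2) -> no change; set of 2 is {2}
Step 2: union(1, 2) -> merged; set of 1 now {1, 2}
Step 3: find(6) -> no change; set of 6 is {6}
Step 4: find(1) -> no change; set of 1 is {1, 2}
Step 5: find(8) -> no change; set of 8 is {8}
Step 6: union(5, 12) -> merged; set of 5 now {5, 12}
Step 7: union(8, 0) -> merged; set of 8 now {0, 8}
Step 8: union(0, 3) -> merged; set of 0 now {0, 3, 8}
Step 9: union(0, 10) -> merged; set of 0 now {0, 3, 8, 10}
Step 10: union(12, 9) -> merged; set of 12 now {5, 9, 12}
Step 11: union(4, 3) -> merged; set of 4 now {0, 3, 4, 8, 10}
Step 12: find(12) -> no change; set of 12 is {5, 9, 12}
Step 13: union(11, 2) -> merged; set of 11 now {1, 2, 11}
Step 14: find(10) -> no change; set of 10 is {0, 3, 4, 8, 10}
Step 15: union(8, 4) -> already same set; set of 8 now {0, 3, 4, 8, 10}
Step 16: union(11, 5) -> merged; set of 11 now {1, 2, 5, 9, 11, 12}
Step 17: union(7, 12) -> merged; set of 7 now {1, 2, 5, 7, 9, 11, 12}
Step 18: union(0, 8) -> already same set; set of 0 now {0, 3, 4, 8, 10}
Step 19: union(6, 9) -> merged; set of 6 now {1, 2, 5, 6, 7, 9, 11, 12}
Component of 1: {1, 2, 5, 6, 7, 9, 11, 12}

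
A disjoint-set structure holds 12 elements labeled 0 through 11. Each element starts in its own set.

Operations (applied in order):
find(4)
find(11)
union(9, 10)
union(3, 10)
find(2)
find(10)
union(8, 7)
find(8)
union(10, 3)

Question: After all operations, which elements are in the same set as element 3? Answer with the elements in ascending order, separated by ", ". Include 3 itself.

Step 1: find(4) -> no change; set of 4 is {4}
Step 2: find(11) -> no change; set of 11 is {11}
Step 3: union(9, 10) -> merged; set of 9 now {9, 10}
Step 4: union(3, 10) -> merged; set of 3 now {3, 9, 10}
Step 5: find(2) -> no change; set of 2 is {2}
Step 6: find(10) -> no change; set of 10 is {3, 9, 10}
Step 7: union(8, 7) -> merged; set of 8 now {7, 8}
Step 8: find(8) -> no change; set of 8 is {7, 8}
Step 9: union(10, 3) -> already same set; set of 10 now {3, 9, 10}
Component of 3: {3, 9, 10}

Answer: 3, 9, 10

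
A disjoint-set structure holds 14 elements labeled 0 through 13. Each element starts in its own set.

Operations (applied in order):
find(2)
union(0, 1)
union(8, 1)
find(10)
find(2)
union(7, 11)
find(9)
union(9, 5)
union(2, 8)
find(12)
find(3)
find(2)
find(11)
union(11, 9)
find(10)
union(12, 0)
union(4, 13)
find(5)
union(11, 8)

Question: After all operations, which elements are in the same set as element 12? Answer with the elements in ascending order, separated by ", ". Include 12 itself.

Answer: 0, 1, 2, 5, 7, 8, 9, 11, 12

Derivation:
Step 1: find(2) -> no change; set of 2 is {2}
Step 2: union(0, 1) -> merged; set of 0 now {0, 1}
Step 3: union(8, 1) -> merged; set of 8 now {0, 1, 8}
Step 4: find(10) -> no change; set of 10 is {10}
Step 5: find(2) -> no change; set of 2 is {2}
Step 6: union(7, 11) -> merged; set of 7 now {7, 11}
Step 7: find(9) -> no change; set of 9 is {9}
Step 8: union(9, 5) -> merged; set of 9 now {5, 9}
Step 9: union(2, 8) -> merged; set of 2 now {0, 1, 2, 8}
Step 10: find(12) -> no change; set of 12 is {12}
Step 11: find(3) -> no change; set of 3 is {3}
Step 12: find(2) -> no change; set of 2 is {0, 1, 2, 8}
Step 13: find(11) -> no change; set of 11 is {7, 11}
Step 14: union(11, 9) -> merged; set of 11 now {5, 7, 9, 11}
Step 15: find(10) -> no change; set of 10 is {10}
Step 16: union(12, 0) -> merged; set of 12 now {0, 1, 2, 8, 12}
Step 17: union(4, 13) -> merged; set of 4 now {4, 13}
Step 18: find(5) -> no change; set of 5 is {5, 7, 9, 11}
Step 19: union(11, 8) -> merged; set of 11 now {0, 1, 2, 5, 7, 8, 9, 11, 12}
Component of 12: {0, 1, 2, 5, 7, 8, 9, 11, 12}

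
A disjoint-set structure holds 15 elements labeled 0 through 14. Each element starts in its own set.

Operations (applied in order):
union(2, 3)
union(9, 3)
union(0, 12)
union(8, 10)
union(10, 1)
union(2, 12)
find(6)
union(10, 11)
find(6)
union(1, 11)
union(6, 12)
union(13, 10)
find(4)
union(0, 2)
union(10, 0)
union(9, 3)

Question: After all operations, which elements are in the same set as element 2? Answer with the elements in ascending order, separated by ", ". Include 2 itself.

Step 1: union(2, 3) -> merged; set of 2 now {2, 3}
Step 2: union(9, 3) -> merged; set of 9 now {2, 3, 9}
Step 3: union(0, 12) -> merged; set of 0 now {0, 12}
Step 4: union(8, 10) -> merged; set of 8 now {8, 10}
Step 5: union(10, 1) -> merged; set of 10 now {1, 8, 10}
Step 6: union(2, 12) -> merged; set of 2 now {0, 2, 3, 9, 12}
Step 7: find(6) -> no change; set of 6 is {6}
Step 8: union(10, 11) -> merged; set of 10 now {1, 8, 10, 11}
Step 9: find(6) -> no change; set of 6 is {6}
Step 10: union(1, 11) -> already same set; set of 1 now {1, 8, 10, 11}
Step 11: union(6, 12) -> merged; set of 6 now {0, 2, 3, 6, 9, 12}
Step 12: union(13, 10) -> merged; set of 13 now {1, 8, 10, 11, 13}
Step 13: find(4) -> no change; set of 4 is {4}
Step 14: union(0, 2) -> already same set; set of 0 now {0, 2, 3, 6, 9, 12}
Step 15: union(10, 0) -> merged; set of 10 now {0, 1, 2, 3, 6, 8, 9, 10, 11, 12, 13}
Step 16: union(9, 3) -> already same set; set of 9 now {0, 1, 2, 3, 6, 8, 9, 10, 11, 12, 13}
Component of 2: {0, 1, 2, 3, 6, 8, 9, 10, 11, 12, 13}

Answer: 0, 1, 2, 3, 6, 8, 9, 10, 11, 12, 13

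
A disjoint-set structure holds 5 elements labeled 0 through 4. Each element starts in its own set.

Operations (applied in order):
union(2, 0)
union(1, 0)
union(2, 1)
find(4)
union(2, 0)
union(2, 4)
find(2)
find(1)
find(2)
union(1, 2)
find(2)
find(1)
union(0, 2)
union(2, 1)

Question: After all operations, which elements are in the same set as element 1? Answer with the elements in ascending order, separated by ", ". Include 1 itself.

Step 1: union(2, 0) -> merged; set of 2 now {0, 2}
Step 2: union(1, 0) -> merged; set of 1 now {0, 1, 2}
Step 3: union(2, 1) -> already same set; set of 2 now {0, 1, 2}
Step 4: find(4) -> no change; set of 4 is {4}
Step 5: union(2, 0) -> already same set; set of 2 now {0, 1, 2}
Step 6: union(2, 4) -> merged; set of 2 now {0, 1, 2, 4}
Step 7: find(2) -> no change; set of 2 is {0, 1, 2, 4}
Step 8: find(1) -> no change; set of 1 is {0, 1, 2, 4}
Step 9: find(2) -> no change; set of 2 is {0, 1, 2, 4}
Step 10: union(1, 2) -> already same set; set of 1 now {0, 1, 2, 4}
Step 11: find(2) -> no change; set of 2 is {0, 1, 2, 4}
Step 12: find(1) -> no change; set of 1 is {0, 1, 2, 4}
Step 13: union(0, 2) -> already same set; set of 0 now {0, 1, 2, 4}
Step 14: union(2, 1) -> already same set; set of 2 now {0, 1, 2, 4}
Component of 1: {0, 1, 2, 4}

Answer: 0, 1, 2, 4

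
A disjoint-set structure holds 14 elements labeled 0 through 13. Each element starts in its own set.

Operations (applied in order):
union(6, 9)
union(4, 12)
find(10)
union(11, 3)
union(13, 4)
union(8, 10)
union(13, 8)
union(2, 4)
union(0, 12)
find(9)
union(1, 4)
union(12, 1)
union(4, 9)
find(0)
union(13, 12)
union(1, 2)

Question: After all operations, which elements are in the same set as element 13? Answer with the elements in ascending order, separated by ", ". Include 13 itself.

Answer: 0, 1, 2, 4, 6, 8, 9, 10, 12, 13

Derivation:
Step 1: union(6, 9) -> merged; set of 6 now {6, 9}
Step 2: union(4, 12) -> merged; set of 4 now {4, 12}
Step 3: find(10) -> no change; set of 10 is {10}
Step 4: union(11, 3) -> merged; set of 11 now {3, 11}
Step 5: union(13, 4) -> merged; set of 13 now {4, 12, 13}
Step 6: union(8, 10) -> merged; set of 8 now {8, 10}
Step 7: union(13, 8) -> merged; set of 13 now {4, 8, 10, 12, 13}
Step 8: union(2, 4) -> merged; set of 2 now {2, 4, 8, 10, 12, 13}
Step 9: union(0, 12) -> merged; set of 0 now {0, 2, 4, 8, 10, 12, 13}
Step 10: find(9) -> no change; set of 9 is {6, 9}
Step 11: union(1, 4) -> merged; set of 1 now {0, 1, 2, 4, 8, 10, 12, 13}
Step 12: union(12, 1) -> already same set; set of 12 now {0, 1, 2, 4, 8, 10, 12, 13}
Step 13: union(4, 9) -> merged; set of 4 now {0, 1, 2, 4, 6, 8, 9, 10, 12, 13}
Step 14: find(0) -> no change; set of 0 is {0, 1, 2, 4, 6, 8, 9, 10, 12, 13}
Step 15: union(13, 12) -> already same set; set of 13 now {0, 1, 2, 4, 6, 8, 9, 10, 12, 13}
Step 16: union(1, 2) -> already same set; set of 1 now {0, 1, 2, 4, 6, 8, 9, 10, 12, 13}
Component of 13: {0, 1, 2, 4, 6, 8, 9, 10, 12, 13}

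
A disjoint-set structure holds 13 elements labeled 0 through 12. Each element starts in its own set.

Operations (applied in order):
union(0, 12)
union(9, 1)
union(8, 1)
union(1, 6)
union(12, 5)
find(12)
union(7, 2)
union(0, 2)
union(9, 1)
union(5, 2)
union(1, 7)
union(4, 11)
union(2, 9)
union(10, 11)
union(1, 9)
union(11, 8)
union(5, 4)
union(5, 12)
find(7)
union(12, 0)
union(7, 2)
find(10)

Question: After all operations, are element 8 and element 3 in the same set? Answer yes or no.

Step 1: union(0, 12) -> merged; set of 0 now {0, 12}
Step 2: union(9, 1) -> merged; set of 9 now {1, 9}
Step 3: union(8, 1) -> merged; set of 8 now {1, 8, 9}
Step 4: union(1, 6) -> merged; set of 1 now {1, 6, 8, 9}
Step 5: union(12, 5) -> merged; set of 12 now {0, 5, 12}
Step 6: find(12) -> no change; set of 12 is {0, 5, 12}
Step 7: union(7, 2) -> merged; set of 7 now {2, 7}
Step 8: union(0, 2) -> merged; set of 0 now {0, 2, 5, 7, 12}
Step 9: union(9, 1) -> already same set; set of 9 now {1, 6, 8, 9}
Step 10: union(5, 2) -> already same set; set of 5 now {0, 2, 5, 7, 12}
Step 11: union(1, 7) -> merged; set of 1 now {0, 1, 2, 5, 6, 7, 8, 9, 12}
Step 12: union(4, 11) -> merged; set of 4 now {4, 11}
Step 13: union(2, 9) -> already same set; set of 2 now {0, 1, 2, 5, 6, 7, 8, 9, 12}
Step 14: union(10, 11) -> merged; set of 10 now {4, 10, 11}
Step 15: union(1, 9) -> already same set; set of 1 now {0, 1, 2, 5, 6, 7, 8, 9, 12}
Step 16: union(11, 8) -> merged; set of 11 now {0, 1, 2, 4, 5, 6, 7, 8, 9, 10, 11, 12}
Step 17: union(5, 4) -> already same set; set of 5 now {0, 1, 2, 4, 5, 6, 7, 8, 9, 10, 11, 12}
Step 18: union(5, 12) -> already same set; set of 5 now {0, 1, 2, 4, 5, 6, 7, 8, 9, 10, 11, 12}
Step 19: find(7) -> no change; set of 7 is {0, 1, 2, 4, 5, 6, 7, 8, 9, 10, 11, 12}
Step 20: union(12, 0) -> already same set; set of 12 now {0, 1, 2, 4, 5, 6, 7, 8, 9, 10, 11, 12}
Step 21: union(7, 2) -> already same set; set of 7 now {0, 1, 2, 4, 5, 6, 7, 8, 9, 10, 11, 12}
Step 22: find(10) -> no change; set of 10 is {0, 1, 2, 4, 5, 6, 7, 8, 9, 10, 11, 12}
Set of 8: {0, 1, 2, 4, 5, 6, 7, 8, 9, 10, 11, 12}; 3 is not a member.

Answer: no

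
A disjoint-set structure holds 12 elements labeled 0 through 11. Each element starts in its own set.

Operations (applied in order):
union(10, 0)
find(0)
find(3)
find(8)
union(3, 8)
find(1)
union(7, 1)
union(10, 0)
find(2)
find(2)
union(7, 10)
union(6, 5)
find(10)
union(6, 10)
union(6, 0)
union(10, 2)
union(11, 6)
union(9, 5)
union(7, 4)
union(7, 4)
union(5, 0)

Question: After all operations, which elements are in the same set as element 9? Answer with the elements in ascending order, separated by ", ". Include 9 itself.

Step 1: union(10, 0) -> merged; set of 10 now {0, 10}
Step 2: find(0) -> no change; set of 0 is {0, 10}
Step 3: find(3) -> no change; set of 3 is {3}
Step 4: find(8) -> no change; set of 8 is {8}
Step 5: union(3, 8) -> merged; set of 3 now {3, 8}
Step 6: find(1) -> no change; set of 1 is {1}
Step 7: union(7, 1) -> merged; set of 7 now {1, 7}
Step 8: union(10, 0) -> already same set; set of 10 now {0, 10}
Step 9: find(2) -> no change; set of 2 is {2}
Step 10: find(2) -> no change; set of 2 is {2}
Step 11: union(7, 10) -> merged; set of 7 now {0, 1, 7, 10}
Step 12: union(6, 5) -> merged; set of 6 now {5, 6}
Step 13: find(10) -> no change; set of 10 is {0, 1, 7, 10}
Step 14: union(6, 10) -> merged; set of 6 now {0, 1, 5, 6, 7, 10}
Step 15: union(6, 0) -> already same set; set of 6 now {0, 1, 5, 6, 7, 10}
Step 16: union(10, 2) -> merged; set of 10 now {0, 1, 2, 5, 6, 7, 10}
Step 17: union(11, 6) -> merged; set of 11 now {0, 1, 2, 5, 6, 7, 10, 11}
Step 18: union(9, 5) -> merged; set of 9 now {0, 1, 2, 5, 6, 7, 9, 10, 11}
Step 19: union(7, 4) -> merged; set of 7 now {0, 1, 2, 4, 5, 6, 7, 9, 10, 11}
Step 20: union(7, 4) -> already same set; set of 7 now {0, 1, 2, 4, 5, 6, 7, 9, 10, 11}
Step 21: union(5, 0) -> already same set; set of 5 now {0, 1, 2, 4, 5, 6, 7, 9, 10, 11}
Component of 9: {0, 1, 2, 4, 5, 6, 7, 9, 10, 11}

Answer: 0, 1, 2, 4, 5, 6, 7, 9, 10, 11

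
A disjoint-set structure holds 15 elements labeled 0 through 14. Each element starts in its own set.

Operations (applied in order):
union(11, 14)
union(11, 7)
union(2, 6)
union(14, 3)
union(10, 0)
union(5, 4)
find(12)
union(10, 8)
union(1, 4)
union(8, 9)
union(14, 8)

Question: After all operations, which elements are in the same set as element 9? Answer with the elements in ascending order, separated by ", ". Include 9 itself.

Answer: 0, 3, 7, 8, 9, 10, 11, 14

Derivation:
Step 1: union(11, 14) -> merged; set of 11 now {11, 14}
Step 2: union(11, 7) -> merged; set of 11 now {7, 11, 14}
Step 3: union(2, 6) -> merged; set of 2 now {2, 6}
Step 4: union(14, 3) -> merged; set of 14 now {3, 7, 11, 14}
Step 5: union(10, 0) -> merged; set of 10 now {0, 10}
Step 6: union(5, 4) -> merged; set of 5 now {4, 5}
Step 7: find(12) -> no change; set of 12 is {12}
Step 8: union(10, 8) -> merged; set of 10 now {0, 8, 10}
Step 9: union(1, 4) -> merged; set of 1 now {1, 4, 5}
Step 10: union(8, 9) -> merged; set of 8 now {0, 8, 9, 10}
Step 11: union(14, 8) -> merged; set of 14 now {0, 3, 7, 8, 9, 10, 11, 14}
Component of 9: {0, 3, 7, 8, 9, 10, 11, 14}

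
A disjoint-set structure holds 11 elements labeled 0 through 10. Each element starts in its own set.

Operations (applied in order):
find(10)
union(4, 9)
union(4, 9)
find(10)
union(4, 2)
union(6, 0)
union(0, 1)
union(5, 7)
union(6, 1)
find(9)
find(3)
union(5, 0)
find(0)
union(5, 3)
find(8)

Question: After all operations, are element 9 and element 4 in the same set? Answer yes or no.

Step 1: find(10) -> no change; set of 10 is {10}
Step 2: union(4, 9) -> merged; set of 4 now {4, 9}
Step 3: union(4, 9) -> already same set; set of 4 now {4, 9}
Step 4: find(10) -> no change; set of 10 is {10}
Step 5: union(4, 2) -> merged; set of 4 now {2, 4, 9}
Step 6: union(6, 0) -> merged; set of 6 now {0, 6}
Step 7: union(0, 1) -> merged; set of 0 now {0, 1, 6}
Step 8: union(5, 7) -> merged; set of 5 now {5, 7}
Step 9: union(6, 1) -> already same set; set of 6 now {0, 1, 6}
Step 10: find(9) -> no change; set of 9 is {2, 4, 9}
Step 11: find(3) -> no change; set of 3 is {3}
Step 12: union(5, 0) -> merged; set of 5 now {0, 1, 5, 6, 7}
Step 13: find(0) -> no change; set of 0 is {0, 1, 5, 6, 7}
Step 14: union(5, 3) -> merged; set of 5 now {0, 1, 3, 5, 6, 7}
Step 15: find(8) -> no change; set of 8 is {8}
Set of 9: {2, 4, 9}; 4 is a member.

Answer: yes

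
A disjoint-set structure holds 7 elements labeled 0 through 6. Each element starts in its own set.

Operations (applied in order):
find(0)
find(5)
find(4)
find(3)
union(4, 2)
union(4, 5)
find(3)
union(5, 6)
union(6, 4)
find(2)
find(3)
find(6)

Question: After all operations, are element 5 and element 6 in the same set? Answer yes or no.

Answer: yes

Derivation:
Step 1: find(0) -> no change; set of 0 is {0}
Step 2: find(5) -> no change; set of 5 is {5}
Step 3: find(4) -> no change; set of 4 is {4}
Step 4: find(3) -> no change; set of 3 is {3}
Step 5: union(4, 2) -> merged; set of 4 now {2, 4}
Step 6: union(4, 5) -> merged; set of 4 now {2, 4, 5}
Step 7: find(3) -> no change; set of 3 is {3}
Step 8: union(5, 6) -> merged; set of 5 now {2, 4, 5, 6}
Step 9: union(6, 4) -> already same set; set of 6 now {2, 4, 5, 6}
Step 10: find(2) -> no change; set of 2 is {2, 4, 5, 6}
Step 11: find(3) -> no change; set of 3 is {3}
Step 12: find(6) -> no change; set of 6 is {2, 4, 5, 6}
Set of 5: {2, 4, 5, 6}; 6 is a member.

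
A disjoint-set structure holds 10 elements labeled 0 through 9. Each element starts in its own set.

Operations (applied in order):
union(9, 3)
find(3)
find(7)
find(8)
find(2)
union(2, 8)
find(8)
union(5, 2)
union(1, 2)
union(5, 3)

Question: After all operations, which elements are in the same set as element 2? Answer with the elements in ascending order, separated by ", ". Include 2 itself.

Step 1: union(9, 3) -> merged; set of 9 now {3, 9}
Step 2: find(3) -> no change; set of 3 is {3, 9}
Step 3: find(7) -> no change; set of 7 is {7}
Step 4: find(8) -> no change; set of 8 is {8}
Step 5: find(2) -> no change; set of 2 is {2}
Step 6: union(2, 8) -> merged; set of 2 now {2, 8}
Step 7: find(8) -> no change; set of 8 is {2, 8}
Step 8: union(5, 2) -> merged; set of 5 now {2, 5, 8}
Step 9: union(1, 2) -> merged; set of 1 now {1, 2, 5, 8}
Step 10: union(5, 3) -> merged; set of 5 now {1, 2, 3, 5, 8, 9}
Component of 2: {1, 2, 3, 5, 8, 9}

Answer: 1, 2, 3, 5, 8, 9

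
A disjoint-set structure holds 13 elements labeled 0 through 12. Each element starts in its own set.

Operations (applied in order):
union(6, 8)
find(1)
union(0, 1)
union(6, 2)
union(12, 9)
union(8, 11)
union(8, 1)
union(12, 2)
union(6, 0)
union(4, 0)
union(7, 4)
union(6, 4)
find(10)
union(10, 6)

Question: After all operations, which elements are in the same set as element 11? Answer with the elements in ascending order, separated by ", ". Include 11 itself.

Step 1: union(6, 8) -> merged; set of 6 now {6, 8}
Step 2: find(1) -> no change; set of 1 is {1}
Step 3: union(0, 1) -> merged; set of 0 now {0, 1}
Step 4: union(6, 2) -> merged; set of 6 now {2, 6, 8}
Step 5: union(12, 9) -> merged; set of 12 now {9, 12}
Step 6: union(8, 11) -> merged; set of 8 now {2, 6, 8, 11}
Step 7: union(8, 1) -> merged; set of 8 now {0, 1, 2, 6, 8, 11}
Step 8: union(12, 2) -> merged; set of 12 now {0, 1, 2, 6, 8, 9, 11, 12}
Step 9: union(6, 0) -> already same set; set of 6 now {0, 1, 2, 6, 8, 9, 11, 12}
Step 10: union(4, 0) -> merged; set of 4 now {0, 1, 2, 4, 6, 8, 9, 11, 12}
Step 11: union(7, 4) -> merged; set of 7 now {0, 1, 2, 4, 6, 7, 8, 9, 11, 12}
Step 12: union(6, 4) -> already same set; set of 6 now {0, 1, 2, 4, 6, 7, 8, 9, 11, 12}
Step 13: find(10) -> no change; set of 10 is {10}
Step 14: union(10, 6) -> merged; set of 10 now {0, 1, 2, 4, 6, 7, 8, 9, 10, 11, 12}
Component of 11: {0, 1, 2, 4, 6, 7, 8, 9, 10, 11, 12}

Answer: 0, 1, 2, 4, 6, 7, 8, 9, 10, 11, 12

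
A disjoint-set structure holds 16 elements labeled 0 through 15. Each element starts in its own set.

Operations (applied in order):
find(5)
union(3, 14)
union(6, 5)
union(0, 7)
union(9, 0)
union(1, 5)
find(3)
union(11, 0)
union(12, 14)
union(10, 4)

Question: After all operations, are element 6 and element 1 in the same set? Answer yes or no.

Step 1: find(5) -> no change; set of 5 is {5}
Step 2: union(3, 14) -> merged; set of 3 now {3, 14}
Step 3: union(6, 5) -> merged; set of 6 now {5, 6}
Step 4: union(0, 7) -> merged; set of 0 now {0, 7}
Step 5: union(9, 0) -> merged; set of 9 now {0, 7, 9}
Step 6: union(1, 5) -> merged; set of 1 now {1, 5, 6}
Step 7: find(3) -> no change; set of 3 is {3, 14}
Step 8: union(11, 0) -> merged; set of 11 now {0, 7, 9, 11}
Step 9: union(12, 14) -> merged; set of 12 now {3, 12, 14}
Step 10: union(10, 4) -> merged; set of 10 now {4, 10}
Set of 6: {1, 5, 6}; 1 is a member.

Answer: yes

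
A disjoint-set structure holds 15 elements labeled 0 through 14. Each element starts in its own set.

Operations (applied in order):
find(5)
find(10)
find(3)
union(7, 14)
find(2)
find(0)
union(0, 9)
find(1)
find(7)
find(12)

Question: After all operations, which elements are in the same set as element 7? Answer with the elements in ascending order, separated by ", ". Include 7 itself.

Step 1: find(5) -> no change; set of 5 is {5}
Step 2: find(10) -> no change; set of 10 is {10}
Step 3: find(3) -> no change; set of 3 is {3}
Step 4: union(7, 14) -> merged; set of 7 now {7, 14}
Step 5: find(2) -> no change; set of 2 is {2}
Step 6: find(0) -> no change; set of 0 is {0}
Step 7: union(0, 9) -> merged; set of 0 now {0, 9}
Step 8: find(1) -> no change; set of 1 is {1}
Step 9: find(7) -> no change; set of 7 is {7, 14}
Step 10: find(12) -> no change; set of 12 is {12}
Component of 7: {7, 14}

Answer: 7, 14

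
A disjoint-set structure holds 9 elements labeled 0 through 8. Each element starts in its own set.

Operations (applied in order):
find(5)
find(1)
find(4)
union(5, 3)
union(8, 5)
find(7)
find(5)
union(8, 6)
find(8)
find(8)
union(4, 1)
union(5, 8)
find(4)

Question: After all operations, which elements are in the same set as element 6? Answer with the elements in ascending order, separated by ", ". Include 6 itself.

Answer: 3, 5, 6, 8

Derivation:
Step 1: find(5) -> no change; set of 5 is {5}
Step 2: find(1) -> no change; set of 1 is {1}
Step 3: find(4) -> no change; set of 4 is {4}
Step 4: union(5, 3) -> merged; set of 5 now {3, 5}
Step 5: union(8, 5) -> merged; set of 8 now {3, 5, 8}
Step 6: find(7) -> no change; set of 7 is {7}
Step 7: find(5) -> no change; set of 5 is {3, 5, 8}
Step 8: union(8, 6) -> merged; set of 8 now {3, 5, 6, 8}
Step 9: find(8) -> no change; set of 8 is {3, 5, 6, 8}
Step 10: find(8) -> no change; set of 8 is {3, 5, 6, 8}
Step 11: union(4, 1) -> merged; set of 4 now {1, 4}
Step 12: union(5, 8) -> already same set; set of 5 now {3, 5, 6, 8}
Step 13: find(4) -> no change; set of 4 is {1, 4}
Component of 6: {3, 5, 6, 8}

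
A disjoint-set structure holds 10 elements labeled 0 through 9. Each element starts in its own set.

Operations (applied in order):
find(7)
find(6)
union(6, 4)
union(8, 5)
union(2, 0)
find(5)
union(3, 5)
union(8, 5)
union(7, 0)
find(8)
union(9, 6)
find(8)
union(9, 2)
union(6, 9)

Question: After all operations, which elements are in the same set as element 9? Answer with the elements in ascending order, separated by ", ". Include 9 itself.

Answer: 0, 2, 4, 6, 7, 9

Derivation:
Step 1: find(7) -> no change; set of 7 is {7}
Step 2: find(6) -> no change; set of 6 is {6}
Step 3: union(6, 4) -> merged; set of 6 now {4, 6}
Step 4: union(8, 5) -> merged; set of 8 now {5, 8}
Step 5: union(2, 0) -> merged; set of 2 now {0, 2}
Step 6: find(5) -> no change; set of 5 is {5, 8}
Step 7: union(3, 5) -> merged; set of 3 now {3, 5, 8}
Step 8: union(8, 5) -> already same set; set of 8 now {3, 5, 8}
Step 9: union(7, 0) -> merged; set of 7 now {0, 2, 7}
Step 10: find(8) -> no change; set of 8 is {3, 5, 8}
Step 11: union(9, 6) -> merged; set of 9 now {4, 6, 9}
Step 12: find(8) -> no change; set of 8 is {3, 5, 8}
Step 13: union(9, 2) -> merged; set of 9 now {0, 2, 4, 6, 7, 9}
Step 14: union(6, 9) -> already same set; set of 6 now {0, 2, 4, 6, 7, 9}
Component of 9: {0, 2, 4, 6, 7, 9}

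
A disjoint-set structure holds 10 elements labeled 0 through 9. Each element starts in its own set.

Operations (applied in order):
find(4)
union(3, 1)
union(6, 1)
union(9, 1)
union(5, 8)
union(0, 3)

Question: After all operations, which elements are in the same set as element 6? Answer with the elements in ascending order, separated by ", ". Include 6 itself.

Step 1: find(4) -> no change; set of 4 is {4}
Step 2: union(3, 1) -> merged; set of 3 now {1, 3}
Step 3: union(6, 1) -> merged; set of 6 now {1, 3, 6}
Step 4: union(9, 1) -> merged; set of 9 now {1, 3, 6, 9}
Step 5: union(5, 8) -> merged; set of 5 now {5, 8}
Step 6: union(0, 3) -> merged; set of 0 now {0, 1, 3, 6, 9}
Component of 6: {0, 1, 3, 6, 9}

Answer: 0, 1, 3, 6, 9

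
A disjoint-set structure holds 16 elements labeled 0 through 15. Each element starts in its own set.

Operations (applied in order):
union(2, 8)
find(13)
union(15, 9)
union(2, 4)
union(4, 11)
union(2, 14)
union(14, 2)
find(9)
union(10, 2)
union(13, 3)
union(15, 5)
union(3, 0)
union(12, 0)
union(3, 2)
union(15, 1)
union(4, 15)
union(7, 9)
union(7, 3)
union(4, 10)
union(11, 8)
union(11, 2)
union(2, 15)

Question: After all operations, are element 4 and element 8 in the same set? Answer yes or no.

Step 1: union(2, 8) -> merged; set of 2 now {2, 8}
Step 2: find(13) -> no change; set of 13 is {13}
Step 3: union(15, 9) -> merged; set of 15 now {9, 15}
Step 4: union(2, 4) -> merged; set of 2 now {2, 4, 8}
Step 5: union(4, 11) -> merged; set of 4 now {2, 4, 8, 11}
Step 6: union(2, 14) -> merged; set of 2 now {2, 4, 8, 11, 14}
Step 7: union(14, 2) -> already same set; set of 14 now {2, 4, 8, 11, 14}
Step 8: find(9) -> no change; set of 9 is {9, 15}
Step 9: union(10, 2) -> merged; set of 10 now {2, 4, 8, 10, 11, 14}
Step 10: union(13, 3) -> merged; set of 13 now {3, 13}
Step 11: union(15, 5) -> merged; set of 15 now {5, 9, 15}
Step 12: union(3, 0) -> merged; set of 3 now {0, 3, 13}
Step 13: union(12, 0) -> merged; set of 12 now {0, 3, 12, 13}
Step 14: union(3, 2) -> merged; set of 3 now {0, 2, 3, 4, 8, 10, 11, 12, 13, 14}
Step 15: union(15, 1) -> merged; set of 15 now {1, 5, 9, 15}
Step 16: union(4, 15) -> merged; set of 4 now {0, 1, 2, 3, 4, 5, 8, 9, 10, 11, 12, 13, 14, 15}
Step 17: union(7, 9) -> merged; set of 7 now {0, 1, 2, 3, 4, 5, 7, 8, 9, 10, 11, 12, 13, 14, 15}
Step 18: union(7, 3) -> already same set; set of 7 now {0, 1, 2, 3, 4, 5, 7, 8, 9, 10, 11, 12, 13, 14, 15}
Step 19: union(4, 10) -> already same set; set of 4 now {0, 1, 2, 3, 4, 5, 7, 8, 9, 10, 11, 12, 13, 14, 15}
Step 20: union(11, 8) -> already same set; set of 11 now {0, 1, 2, 3, 4, 5, 7, 8, 9, 10, 11, 12, 13, 14, 15}
Step 21: union(11, 2) -> already same set; set of 11 now {0, 1, 2, 3, 4, 5, 7, 8, 9, 10, 11, 12, 13, 14, 15}
Step 22: union(2, 15) -> already same set; set of 2 now {0, 1, 2, 3, 4, 5, 7, 8, 9, 10, 11, 12, 13, 14, 15}
Set of 4: {0, 1, 2, 3, 4, 5, 7, 8, 9, 10, 11, 12, 13, 14, 15}; 8 is a member.

Answer: yes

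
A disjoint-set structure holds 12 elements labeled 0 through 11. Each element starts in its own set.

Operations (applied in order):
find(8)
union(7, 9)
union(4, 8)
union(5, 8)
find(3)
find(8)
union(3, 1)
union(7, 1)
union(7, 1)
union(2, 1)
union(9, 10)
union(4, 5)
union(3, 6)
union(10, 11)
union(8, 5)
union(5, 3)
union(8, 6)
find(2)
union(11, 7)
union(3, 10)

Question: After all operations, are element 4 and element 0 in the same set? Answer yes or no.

Answer: no

Derivation:
Step 1: find(8) -> no change; set of 8 is {8}
Step 2: union(7, 9) -> merged; set of 7 now {7, 9}
Step 3: union(4, 8) -> merged; set of 4 now {4, 8}
Step 4: union(5, 8) -> merged; set of 5 now {4, 5, 8}
Step 5: find(3) -> no change; set of 3 is {3}
Step 6: find(8) -> no change; set of 8 is {4, 5, 8}
Step 7: union(3, 1) -> merged; set of 3 now {1, 3}
Step 8: union(7, 1) -> merged; set of 7 now {1, 3, 7, 9}
Step 9: union(7, 1) -> already same set; set of 7 now {1, 3, 7, 9}
Step 10: union(2, 1) -> merged; set of 2 now {1, 2, 3, 7, 9}
Step 11: union(9, 10) -> merged; set of 9 now {1, 2, 3, 7, 9, 10}
Step 12: union(4, 5) -> already same set; set of 4 now {4, 5, 8}
Step 13: union(3, 6) -> merged; set of 3 now {1, 2, 3, 6, 7, 9, 10}
Step 14: union(10, 11) -> merged; set of 10 now {1, 2, 3, 6, 7, 9, 10, 11}
Step 15: union(8, 5) -> already same set; set of 8 now {4, 5, 8}
Step 16: union(5, 3) -> merged; set of 5 now {1, 2, 3, 4, 5, 6, 7, 8, 9, 10, 11}
Step 17: union(8, 6) -> already same set; set of 8 now {1, 2, 3, 4, 5, 6, 7, 8, 9, 10, 11}
Step 18: find(2) -> no change; set of 2 is {1, 2, 3, 4, 5, 6, 7, 8, 9, 10, 11}
Step 19: union(11, 7) -> already same set; set of 11 now {1, 2, 3, 4, 5, 6, 7, 8, 9, 10, 11}
Step 20: union(3, 10) -> already same set; set of 3 now {1, 2, 3, 4, 5, 6, 7, 8, 9, 10, 11}
Set of 4: {1, 2, 3, 4, 5, 6, 7, 8, 9, 10, 11}; 0 is not a member.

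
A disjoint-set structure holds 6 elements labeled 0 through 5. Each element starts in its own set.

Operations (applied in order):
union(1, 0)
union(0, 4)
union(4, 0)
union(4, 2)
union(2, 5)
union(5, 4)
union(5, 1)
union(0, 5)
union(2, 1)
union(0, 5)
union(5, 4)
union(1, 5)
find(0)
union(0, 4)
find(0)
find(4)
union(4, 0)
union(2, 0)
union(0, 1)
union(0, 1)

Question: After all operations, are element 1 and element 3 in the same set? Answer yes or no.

Step 1: union(1, 0) -> merged; set of 1 now {0, 1}
Step 2: union(0, 4) -> merged; set of 0 now {0, 1, 4}
Step 3: union(4, 0) -> already same set; set of 4 now {0, 1, 4}
Step 4: union(4, 2) -> merged; set of 4 now {0, 1, 2, 4}
Step 5: union(2, 5) -> merged; set of 2 now {0, 1, 2, 4, 5}
Step 6: union(5, 4) -> already same set; set of 5 now {0, 1, 2, 4, 5}
Step 7: union(5, 1) -> already same set; set of 5 now {0, 1, 2, 4, 5}
Step 8: union(0, 5) -> already same set; set of 0 now {0, 1, 2, 4, 5}
Step 9: union(2, 1) -> already same set; set of 2 now {0, 1, 2, 4, 5}
Step 10: union(0, 5) -> already same set; set of 0 now {0, 1, 2, 4, 5}
Step 11: union(5, 4) -> already same set; set of 5 now {0, 1, 2, 4, 5}
Step 12: union(1, 5) -> already same set; set of 1 now {0, 1, 2, 4, 5}
Step 13: find(0) -> no change; set of 0 is {0, 1, 2, 4, 5}
Step 14: union(0, 4) -> already same set; set of 0 now {0, 1, 2, 4, 5}
Step 15: find(0) -> no change; set of 0 is {0, 1, 2, 4, 5}
Step 16: find(4) -> no change; set of 4 is {0, 1, 2, 4, 5}
Step 17: union(4, 0) -> already same set; set of 4 now {0, 1, 2, 4, 5}
Step 18: union(2, 0) -> already same set; set of 2 now {0, 1, 2, 4, 5}
Step 19: union(0, 1) -> already same set; set of 0 now {0, 1, 2, 4, 5}
Step 20: union(0, 1) -> already same set; set of 0 now {0, 1, 2, 4, 5}
Set of 1: {0, 1, 2, 4, 5}; 3 is not a member.

Answer: no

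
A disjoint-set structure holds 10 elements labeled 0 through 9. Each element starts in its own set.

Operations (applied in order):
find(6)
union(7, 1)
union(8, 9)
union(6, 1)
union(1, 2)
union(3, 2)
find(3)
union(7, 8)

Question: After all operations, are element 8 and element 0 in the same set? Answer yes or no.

Answer: no

Derivation:
Step 1: find(6) -> no change; set of 6 is {6}
Step 2: union(7, 1) -> merged; set of 7 now {1, 7}
Step 3: union(8, 9) -> merged; set of 8 now {8, 9}
Step 4: union(6, 1) -> merged; set of 6 now {1, 6, 7}
Step 5: union(1, 2) -> merged; set of 1 now {1, 2, 6, 7}
Step 6: union(3, 2) -> merged; set of 3 now {1, 2, 3, 6, 7}
Step 7: find(3) -> no change; set of 3 is {1, 2, 3, 6, 7}
Step 8: union(7, 8) -> merged; set of 7 now {1, 2, 3, 6, 7, 8, 9}
Set of 8: {1, 2, 3, 6, 7, 8, 9}; 0 is not a member.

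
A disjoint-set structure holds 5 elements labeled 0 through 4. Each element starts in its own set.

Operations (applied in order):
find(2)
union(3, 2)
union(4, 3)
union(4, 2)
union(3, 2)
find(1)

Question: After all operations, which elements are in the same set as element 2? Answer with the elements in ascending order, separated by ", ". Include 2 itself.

Answer: 2, 3, 4

Derivation:
Step 1: find(2) -> no change; set of 2 is {2}
Step 2: union(3, 2) -> merged; set of 3 now {2, 3}
Step 3: union(4, 3) -> merged; set of 4 now {2, 3, 4}
Step 4: union(4, 2) -> already same set; set of 4 now {2, 3, 4}
Step 5: union(3, 2) -> already same set; set of 3 now {2, 3, 4}
Step 6: find(1) -> no change; set of 1 is {1}
Component of 2: {2, 3, 4}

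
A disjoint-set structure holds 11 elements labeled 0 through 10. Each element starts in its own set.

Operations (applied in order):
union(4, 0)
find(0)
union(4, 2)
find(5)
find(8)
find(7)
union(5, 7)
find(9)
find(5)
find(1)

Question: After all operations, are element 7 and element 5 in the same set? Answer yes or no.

Step 1: union(4, 0) -> merged; set of 4 now {0, 4}
Step 2: find(0) -> no change; set of 0 is {0, 4}
Step 3: union(4, 2) -> merged; set of 4 now {0, 2, 4}
Step 4: find(5) -> no change; set of 5 is {5}
Step 5: find(8) -> no change; set of 8 is {8}
Step 6: find(7) -> no change; set of 7 is {7}
Step 7: union(5, 7) -> merged; set of 5 now {5, 7}
Step 8: find(9) -> no change; set of 9 is {9}
Step 9: find(5) -> no change; set of 5 is {5, 7}
Step 10: find(1) -> no change; set of 1 is {1}
Set of 7: {5, 7}; 5 is a member.

Answer: yes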